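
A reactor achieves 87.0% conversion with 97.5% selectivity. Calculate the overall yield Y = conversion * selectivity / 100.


Overall yield = conversion (%) * selectivity (%) / 100
Conversion = 87.0%, Selectivity = 97.5%
Y = 87.0 * 97.5 / 100
= 84.825 %

84.825 %


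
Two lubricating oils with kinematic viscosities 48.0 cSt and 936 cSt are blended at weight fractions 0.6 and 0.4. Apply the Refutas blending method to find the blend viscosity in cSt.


Refutas method: VBN_i = 14.534*ln(ln(visc_i + 0.8)) + 10.975, blended linearly by mass fraction; since VBN is linear in VBI_i = ln(ln(visc_i + 0.8)) and the fractions sum to 1, blend VBI directly: visc = exp(exp(VBI_blend)) - 0.8
VBI_1 = ln(ln(48.0 + 0.8)) = 1.35783
VBI_2 = ln(ln(936 + 0.8)) = 1.92315
VBI_blend = 0.6 * 1.35783 + 0.4 * 1.92315 = 1.58396
visc_blend = exp(exp(1.58396)) - 0.8 = 130.1

130.1 cSt


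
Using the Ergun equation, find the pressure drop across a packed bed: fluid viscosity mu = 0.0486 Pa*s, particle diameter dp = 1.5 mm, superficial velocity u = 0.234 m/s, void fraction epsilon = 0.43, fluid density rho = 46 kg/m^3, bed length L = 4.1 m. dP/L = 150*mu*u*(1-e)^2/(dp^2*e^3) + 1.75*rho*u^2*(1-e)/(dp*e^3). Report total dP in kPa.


dp = 1.5 mm = 0.0015 m
Viscous term = 150*0.0486*0.234*(1-0.43)^2 / (0.0015^2*0.43^3) = 3098170
Inertial term = 1.75*46*0.234^2*(1-0.43) / (0.0015*0.43^3) = 21067.2
dP/L = 3098170 + 21067.2 = 3119240 Pa/m
dP = 3119240 * 4.1 / 1000 = 12790 kPa

12790 kPa


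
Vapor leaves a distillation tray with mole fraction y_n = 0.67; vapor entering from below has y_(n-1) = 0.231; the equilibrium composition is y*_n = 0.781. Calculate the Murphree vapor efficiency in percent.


Murphree vapor efficiency: EMV = (y_n - y_(n-1)) / (y*_n - y_(n-1)) * 100
EMV = (0.67 - 0.231) / (0.781 - 0.231) * 100 = 0.439 / 0.55 * 100 = 79.82

79.82 %


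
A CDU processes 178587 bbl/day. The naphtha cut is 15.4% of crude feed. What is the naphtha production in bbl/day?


Crude throughput = 178587 bbl/day
Fraction yield = 15.4%
yield = throughput * fraction / 100
yield = 178587 * 15.4 / 100 = 27502.398

27502.398 bbl/day


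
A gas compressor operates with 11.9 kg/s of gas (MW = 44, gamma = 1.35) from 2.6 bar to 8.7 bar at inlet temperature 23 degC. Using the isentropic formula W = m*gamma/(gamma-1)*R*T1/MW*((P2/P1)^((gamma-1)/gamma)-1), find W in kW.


Isentropic work: W = m*(gamma/(gamma-1))*(R*T1/MW)*((P2/P1)^((gamma-1)/gamma) - 1)
T1 = 23 + 273.15 = 296.15 K
Pressure ratio = 8.7 / 2.6 = 3.34615
Exponent = (1.35 - 1)/1.35 = 0.259259
(P2/P1)^exp - 1 = 3.34615^0.259259 - 1 = 0.367707
W = 11.9 * 1.35 / 0.35 * 8.314 * 296.15 / 44 * 0.367707 = 944.5

944.5 kW


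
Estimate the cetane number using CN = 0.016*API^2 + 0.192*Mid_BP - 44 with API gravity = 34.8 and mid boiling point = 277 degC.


CN = 0.016 * 34.8^2 + 0.192 * 277 - 44
CN = 19.37664 + 53.184 - 44 = 28.56064

28.56064


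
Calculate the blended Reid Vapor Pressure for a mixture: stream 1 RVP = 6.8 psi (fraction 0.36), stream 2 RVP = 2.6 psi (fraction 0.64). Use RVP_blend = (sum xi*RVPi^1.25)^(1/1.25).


Chevron index: RVP_blend = (sum xi*RVPi^1.25)^(1/1.25)
RVP^1.25 terms: 0.36 * 6.8^1.25 + 0.64 * 2.6^1.25 = 6.06609
RVP_blend = 6.06609^(1/1.25) = 4.230

4.230 psi


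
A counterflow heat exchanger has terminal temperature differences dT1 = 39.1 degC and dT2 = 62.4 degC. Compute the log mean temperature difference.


LMTD = (dT1 - dT2) / ln(dT1/dT2)
= (39.1 - 62.4) / ln(39.1 / 62.4) = -23.3 / -0.467443 = 49.85

49.85 degC


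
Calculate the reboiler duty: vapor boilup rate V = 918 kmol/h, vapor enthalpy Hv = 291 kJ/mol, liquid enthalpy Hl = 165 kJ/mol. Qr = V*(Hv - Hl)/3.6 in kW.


Qr = 918 * (291 - 165) / 3.6 = 918 * 126 / 3.6 = 32130

32130 kW


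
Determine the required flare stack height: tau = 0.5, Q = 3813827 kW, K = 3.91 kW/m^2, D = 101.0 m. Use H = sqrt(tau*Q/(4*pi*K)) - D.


tau*Q/(4*pi*K) = 0.5 * 3813827 / (4 * pi * 3.91) = 38810.1
sqrt(38810.1) = 197.003
H = 197.003 - 101.0 = 96.00

96.00 m


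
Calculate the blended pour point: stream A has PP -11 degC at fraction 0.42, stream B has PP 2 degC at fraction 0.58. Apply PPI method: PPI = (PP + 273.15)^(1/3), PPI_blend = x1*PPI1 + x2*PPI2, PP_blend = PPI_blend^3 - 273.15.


PPI_1 = (-11 + 273.15)^(1/3) = 6.400049
PPI_2 = (2 + 273.15)^(1/3) = 6.504139
PPI_blend = 0.42 * 6.400049 + 0.58 * 6.504139 = 6.460421
PP_blend = 6.460421^3 - 273.15 = 269.6388 - 273.15 = -3.51

-3.51 degC


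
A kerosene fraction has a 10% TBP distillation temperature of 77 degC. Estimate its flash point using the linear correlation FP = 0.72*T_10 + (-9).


FP = 0.72 * 77 + (-9) = 46.44

46.44 degC


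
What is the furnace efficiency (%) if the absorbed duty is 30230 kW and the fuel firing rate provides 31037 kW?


Furnace efficiency = Q_absorbed / Q_fuel * 100
= 30230 / 31037 * 100 = 97.40

97.40 %


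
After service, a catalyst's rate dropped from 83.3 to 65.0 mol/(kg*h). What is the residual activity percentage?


Activity (%) = (rate_used / rate_fresh) * 100
rate_used = 65.0, rate_fresh = 83.3
= (65.0 / 83.3) * 100
= 0.7803 * 100 = 78.03

78.03 %


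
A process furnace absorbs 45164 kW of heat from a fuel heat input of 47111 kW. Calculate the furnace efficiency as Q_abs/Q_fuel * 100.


Furnace efficiency = Q_absorbed / Q_fuel * 100
= 45164 / 47111 * 100 = 95.87

95.87 %


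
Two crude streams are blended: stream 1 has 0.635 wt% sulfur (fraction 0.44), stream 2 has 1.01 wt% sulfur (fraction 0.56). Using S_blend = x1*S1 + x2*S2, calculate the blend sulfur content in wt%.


Linear sulfur blending: S_blend = x1*S1 + x2*S2
Contribution 1: 0.44 * 0.635 = 0.2794 wt%
Contribution 2: 0.56 * 1.01 = 0.5656 wt%
S_blend = 0.2794 + 0.5656 = 0.845

0.845 wt%


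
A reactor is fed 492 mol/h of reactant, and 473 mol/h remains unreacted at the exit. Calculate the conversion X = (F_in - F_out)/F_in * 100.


X = (F_in - F_out) / F_in * 100
Moles reacted = 492 - 473 = 19
X = 19 / 492 * 100
= 0.03862 * 100
= 3.862 %

3.862 %


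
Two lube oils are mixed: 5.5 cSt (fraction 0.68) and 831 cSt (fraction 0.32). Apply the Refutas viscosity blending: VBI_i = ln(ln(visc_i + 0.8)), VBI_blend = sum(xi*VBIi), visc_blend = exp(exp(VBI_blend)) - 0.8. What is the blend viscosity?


Refutas method: VBN_i = 14.534*ln(ln(visc_i + 0.8)) + 10.975, blended linearly by mass fraction; since VBN is linear in VBI_i = ln(ln(visc_i + 0.8)) and the fractions sum to 1, blend VBI directly: visc = exp(exp(VBI_blend)) - 0.8
VBI_1 = ln(ln(5.5 + 0.8)) = 0.610064
VBI_2 = ln(ln(831 + 0.8)) = 1.90562
VBI_blend = 0.68 * 0.610064 + 0.32 * 1.90562 = 1.02464
visc_blend = exp(exp(1.02464)) - 0.8 = 15.42

15.42 cSt


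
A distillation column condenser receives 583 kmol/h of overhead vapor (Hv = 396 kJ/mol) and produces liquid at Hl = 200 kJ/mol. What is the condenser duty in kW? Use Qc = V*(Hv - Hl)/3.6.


Qc = 583 * (396 - 200) / 3.6 = 583 * 196 / 3.6 = 31740

31740 kW


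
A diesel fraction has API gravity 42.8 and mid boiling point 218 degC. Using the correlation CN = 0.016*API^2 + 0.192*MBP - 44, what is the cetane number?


CN = 0.016 * 42.8^2 + 0.192 * 218 - 44
CN = 29.30944 + 41.856 - 44 = 27.16544

27.16544


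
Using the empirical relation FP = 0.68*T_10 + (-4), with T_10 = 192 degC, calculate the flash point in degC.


FP = 0.68 * 192 + (-4) = 126.56

126.56 degC


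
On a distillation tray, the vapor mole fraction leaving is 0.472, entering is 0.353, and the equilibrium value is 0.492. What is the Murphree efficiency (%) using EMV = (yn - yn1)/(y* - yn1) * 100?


Murphree vapor efficiency: EMV = (y_n - y_(n-1)) / (y*_n - y_(n-1)) * 100
EMV = (0.472 - 0.353) / (0.492 - 0.353) * 100 = 0.119 / 0.139 * 100 = 85.61

85.61 %


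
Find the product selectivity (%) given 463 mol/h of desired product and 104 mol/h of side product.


Selectivity = desired / (desired + undesired) * 100
Total products = 463 + 104 = 567 mol/h
S = 463 / 567 * 100
= 0.8166 * 100
= 81.66 %

81.66 %


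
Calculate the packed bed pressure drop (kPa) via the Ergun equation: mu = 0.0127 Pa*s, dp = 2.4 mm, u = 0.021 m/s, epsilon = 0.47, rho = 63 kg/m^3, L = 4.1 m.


dp = 2.4 mm = 0.0024 m
Viscous term = 150*0.0127*0.021*(1-0.47)^2 / (0.0024^2*0.47^3) = 18791
Inertial term = 1.75*63*0.021^2*(1-0.47) / (0.0024*0.47^3) = 103.416
dP/L = 18791 + 103.416 = 18894.4 Pa/m
dP = 18894.4 * 4.1 / 1000 = 77.47 kPa

77.47 kPa


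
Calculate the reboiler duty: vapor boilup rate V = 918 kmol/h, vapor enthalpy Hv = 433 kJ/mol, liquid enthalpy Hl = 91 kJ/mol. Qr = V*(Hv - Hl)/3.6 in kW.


Qr = 918 * (433 - 91) / 3.6 = 918 * 342 / 3.6 = 87210

87210 kW


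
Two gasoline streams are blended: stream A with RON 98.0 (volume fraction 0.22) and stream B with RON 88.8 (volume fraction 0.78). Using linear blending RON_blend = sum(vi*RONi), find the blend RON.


Linear blending: RON_blend = sum(vi * RONi)
Contribution 1: 0.22 * 98.0 = 21.56
Contribution 2: 0.78 * 88.8 = 69.264
RON_blend = 21.56 + 69.264 = 90.824

90.824


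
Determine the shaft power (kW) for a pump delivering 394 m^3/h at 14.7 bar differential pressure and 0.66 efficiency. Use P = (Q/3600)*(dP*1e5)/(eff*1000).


Q = 394 / 3600 = 0.109444 m^3/s
P = 0.109444 * (14.7 * 1e5) / 0.66 / 1000 = 243.8

243.8 kW


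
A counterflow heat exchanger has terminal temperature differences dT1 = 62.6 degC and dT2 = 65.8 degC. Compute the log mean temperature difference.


LMTD = (dT1 - dT2) / ln(dT1/dT2)
= (62.6 - 65.8) / ln(62.6 / 65.8) = -3.2 / -0.0498546 = 64.19

64.19 degC


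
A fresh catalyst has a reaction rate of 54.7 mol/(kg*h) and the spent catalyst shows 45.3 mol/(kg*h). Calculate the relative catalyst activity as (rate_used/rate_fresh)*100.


Activity (%) = (rate_used / rate_fresh) * 100
rate_used = 45.3, rate_fresh = 54.7
= (45.3 / 54.7) * 100
= 0.8282 * 100 = 82.82

82.82 %


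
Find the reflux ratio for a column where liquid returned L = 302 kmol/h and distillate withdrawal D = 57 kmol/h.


Reflux ratio definition: R = L / D (liquid returned / distillate withdrawn)
L = 302 kmol/h, D = 57 kmol/h
R = 302 / 57 = 5.298

5.298


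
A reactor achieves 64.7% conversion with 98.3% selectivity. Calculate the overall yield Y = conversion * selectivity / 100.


Overall yield = conversion (%) * selectivity (%) / 100
Conversion = 64.7%, Selectivity = 98.3%
Y = 64.7 * 98.3 / 100
= 63.6001 %

63.6001 %


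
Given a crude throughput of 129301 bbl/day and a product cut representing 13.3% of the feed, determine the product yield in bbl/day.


Crude throughput = 129301 bbl/day
Fraction yield = 13.3%
yield = throughput * fraction / 100
yield = 129301 * 13.3 / 100 = 17197.033

17197.033 bbl/day


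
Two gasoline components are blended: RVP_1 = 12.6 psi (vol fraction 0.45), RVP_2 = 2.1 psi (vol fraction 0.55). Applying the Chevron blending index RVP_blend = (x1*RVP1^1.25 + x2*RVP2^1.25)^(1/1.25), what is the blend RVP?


Chevron index: RVP_blend = (sum xi*RVPi^1.25)^(1/1.25)
RVP^1.25 terms: 0.45 * 12.6^1.25 + 0.55 * 2.1^1.25 = 12.073
RVP_blend = 12.073^(1/1.25) = 7.336

7.336 psi


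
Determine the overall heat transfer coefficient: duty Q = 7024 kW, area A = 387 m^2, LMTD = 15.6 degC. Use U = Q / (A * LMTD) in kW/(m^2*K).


From Q = U*A*LMTD, U = Q / (A * LMTD)
U = 7024 / (387 * 15.6) = 7024 / 6037.2 = 1.163

1.163 kW/(m^2*K)


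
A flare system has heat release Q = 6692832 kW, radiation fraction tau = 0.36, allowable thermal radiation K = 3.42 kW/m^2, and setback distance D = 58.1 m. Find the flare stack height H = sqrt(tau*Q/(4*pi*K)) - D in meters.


tau*Q/(4*pi*K) = 0.36 * 6692832 / (4 * pi * 3.42) = 56063
sqrt(56063) = 236.776
H = 236.776 - 58.1 = 178.7

178.7 m


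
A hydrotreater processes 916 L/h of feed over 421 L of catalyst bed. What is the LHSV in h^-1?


LHSV = volumetric feed rate / catalyst volume
= 916 L/h / 421 L
= 2.176 h^-1

2.176 h^-1


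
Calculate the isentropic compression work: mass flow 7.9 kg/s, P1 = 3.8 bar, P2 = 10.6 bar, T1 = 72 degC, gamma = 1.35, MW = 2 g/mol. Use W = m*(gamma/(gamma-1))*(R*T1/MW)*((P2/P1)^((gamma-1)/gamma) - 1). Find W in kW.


Isentropic work: W = m*(gamma/(gamma-1))*(R*T1/MW)*((P2/P1)^((gamma-1)/gamma) - 1)
T1 = 72 + 273.15 = 345.15 K
Pressure ratio = 10.6 / 3.8 = 2.78947
Exponent = (1.35 - 1)/1.35 = 0.259259
(P2/P1)^exp - 1 = 2.78947^0.259259 - 1 = 0.304685
W = 7.9 * 1.35 / 0.35 * 8.314 * 345.15 / 2 * 0.304685 = 13320

13320 kW


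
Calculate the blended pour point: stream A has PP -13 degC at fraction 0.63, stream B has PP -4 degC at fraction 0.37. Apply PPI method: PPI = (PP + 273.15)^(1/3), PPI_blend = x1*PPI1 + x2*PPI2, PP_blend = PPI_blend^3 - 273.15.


PPI_1 = (-13 + 273.15)^(1/3) = 6.383731
PPI_2 = (-4 + 273.15)^(1/3) = 6.456514
PPI_blend = 0.63 * 6.383731 + 0.37 * 6.456514 = 6.410661
PP_blend = 6.410661^3 - 273.15 = 263.4562 - 273.15 = -9.69

-9.69 degC


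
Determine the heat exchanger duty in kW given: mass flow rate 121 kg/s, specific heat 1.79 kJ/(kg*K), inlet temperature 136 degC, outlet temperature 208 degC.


Q = m_dot * cp * delta_T
delta_T = 208 - 136 = 72 K
Q = 121 * 1.79 * 72
= 216.59 * 72
= 15594.48 kW

15594.48 kW


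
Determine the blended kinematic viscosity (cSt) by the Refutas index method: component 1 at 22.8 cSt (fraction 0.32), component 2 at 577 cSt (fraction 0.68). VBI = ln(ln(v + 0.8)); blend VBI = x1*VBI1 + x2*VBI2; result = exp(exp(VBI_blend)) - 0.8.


Refutas method: VBN_i = 14.534*ln(ln(visc_i + 0.8)) + 10.975, blended linearly by mass fraction; since VBN is linear in VBI_i = ln(ln(visc_i + 0.8)) and the fractions sum to 1, blend VBI directly: visc = exp(exp(VBI_blend)) - 0.8
VBI_1 = ln(ln(22.8 + 0.8)) = 1.15097
VBI_2 = ln(ln(577 + 0.8)) = 1.84991
VBI_blend = 0.32 * 1.15097 + 0.68 * 1.84991 = 1.62625
visc_blend = exp(exp(1.62625)) - 0.8 = 160.7

160.7 cSt


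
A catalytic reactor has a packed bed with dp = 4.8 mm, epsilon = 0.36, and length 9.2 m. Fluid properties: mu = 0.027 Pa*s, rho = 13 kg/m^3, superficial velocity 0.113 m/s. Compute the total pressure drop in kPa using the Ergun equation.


dp = 4.8 mm = 0.0048 m
Viscous term = 150*0.027*0.113*(1-0.36)^2 / (0.0048^2*0.36^3) = 174383
Inertial term = 1.75*13*0.113^2*(1-0.36) / (0.0048*0.36^3) = 830.175
dP/L = 174383 + 830.175 = 175213 Pa/m
dP = 175213 * 9.2 / 1000 = 1612 kPa

1612 kPa


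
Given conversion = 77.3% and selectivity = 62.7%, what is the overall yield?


Overall yield = conversion (%) * selectivity (%) / 100
Conversion = 77.3%, Selectivity = 62.7%
Y = 77.3 * 62.7 / 100
= 48.4671 %

48.4671 %


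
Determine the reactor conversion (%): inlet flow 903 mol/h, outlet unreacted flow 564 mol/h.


X = (F_in - F_out) / F_in * 100
Moles reacted = 903 - 564 = 339
X = 339 / 903 * 100
= 0.3754 * 100
= 37.54 %

37.54 %


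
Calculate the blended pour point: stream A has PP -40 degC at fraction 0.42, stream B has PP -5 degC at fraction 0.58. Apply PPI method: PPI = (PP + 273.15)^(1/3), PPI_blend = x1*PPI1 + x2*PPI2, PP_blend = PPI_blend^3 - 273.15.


PPI_1 = (-40 + 273.15)^(1/3) = 6.15477
PPI_2 = (-5 + 273.15)^(1/3) = 6.448508
PPI_blend = 0.42 * 6.15477 + 0.58 * 6.448508 = 6.325138
PP_blend = 6.325138^3 - 273.15 = 253.0521 - 273.15 = -20.1

-20.1 degC


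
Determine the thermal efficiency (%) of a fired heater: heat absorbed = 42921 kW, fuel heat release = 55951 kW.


Furnace efficiency = Q_absorbed / Q_fuel * 100
= 42921 / 55951 * 100 = 76.71

76.71 %


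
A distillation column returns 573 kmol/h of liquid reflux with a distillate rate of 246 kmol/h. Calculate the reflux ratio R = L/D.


Reflux ratio definition: R = L / D (liquid returned / distillate withdrawn)
L = 573 kmol/h, D = 246 kmol/h
R = 573 / 246 = 2.329

2.329


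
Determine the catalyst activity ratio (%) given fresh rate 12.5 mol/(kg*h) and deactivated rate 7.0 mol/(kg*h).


Activity (%) = (rate_used / rate_fresh) * 100
rate_used = 7.0, rate_fresh = 12.5
= (7.0 / 12.5) * 100
= 0.5600 * 100 = 56.00

56.00 %


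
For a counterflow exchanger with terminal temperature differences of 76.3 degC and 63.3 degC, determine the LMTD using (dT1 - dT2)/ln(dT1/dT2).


LMTD = (dT1 - dT2) / ln(dT1/dT2)
= (76.3 - 63.3) / ln(76.3 / 63.3) = 13 / 0.186788 = 69.60

69.60 degC


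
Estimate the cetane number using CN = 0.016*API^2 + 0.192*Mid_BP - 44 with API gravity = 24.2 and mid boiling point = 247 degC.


CN = 0.016 * 24.2^2 + 0.192 * 247 - 44
CN = 9.37024 + 47.424 - 44 = 12.79424

12.79424


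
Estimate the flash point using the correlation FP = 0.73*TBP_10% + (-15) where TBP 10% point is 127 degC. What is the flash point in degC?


FP = 0.73 * 127 + (-15) = 77.71

77.71 degC


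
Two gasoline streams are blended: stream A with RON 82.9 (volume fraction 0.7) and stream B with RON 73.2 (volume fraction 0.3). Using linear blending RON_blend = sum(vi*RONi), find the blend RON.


Linear blending: RON_blend = sum(vi * RONi)
Contribution 1: 0.7 * 82.9 = 58.03
Contribution 2: 0.3 * 73.2 = 21.96
RON_blend = 58.03 + 21.96 = 79.99

79.99


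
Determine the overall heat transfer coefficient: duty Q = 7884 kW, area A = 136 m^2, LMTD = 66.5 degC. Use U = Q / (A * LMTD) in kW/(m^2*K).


From Q = U*A*LMTD, U = Q / (A * LMTD)
U = 7884 / (136 * 66.5) = 7884 / 9044 = 0.8717

0.8717 kW/(m^2*K)


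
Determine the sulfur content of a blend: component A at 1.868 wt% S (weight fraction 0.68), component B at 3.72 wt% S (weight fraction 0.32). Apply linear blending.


Linear sulfur blending: S_blend = x1*S1 + x2*S2
Contribution 1: 0.68 * 1.868 = 1.27024 wt%
Contribution 2: 0.32 * 3.72 = 1.1904 wt%
S_blend = 1.27024 + 1.1904 = 2.46064

2.46064 wt%


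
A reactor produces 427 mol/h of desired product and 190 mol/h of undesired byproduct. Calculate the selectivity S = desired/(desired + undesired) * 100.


Selectivity = desired / (desired + undesired) * 100
Total products = 427 + 190 = 617 mol/h
S = 427 / 617 * 100
= 0.6921 * 100
= 69.21 %

69.21 %


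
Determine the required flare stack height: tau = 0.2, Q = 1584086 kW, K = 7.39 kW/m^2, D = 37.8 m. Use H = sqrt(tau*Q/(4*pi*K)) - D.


tau*Q/(4*pi*K) = 0.2 * 1584086 / (4 * pi * 7.39) = 3411.57
sqrt(3411.57) = 58.4086
H = 58.4086 - 37.8 = 20.61

20.61 m


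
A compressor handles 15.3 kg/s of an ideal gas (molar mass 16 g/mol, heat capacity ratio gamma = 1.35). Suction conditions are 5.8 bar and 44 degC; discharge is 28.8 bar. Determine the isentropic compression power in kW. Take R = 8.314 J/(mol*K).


Isentropic work: W = m*(gamma/(gamma-1))*(R*T1/MW)*((P2/P1)^((gamma-1)/gamma) - 1)
T1 = 44 + 273.15 = 317.15 K
Pressure ratio = 28.8 / 5.8 = 4.96552
Exponent = (1.35 - 1)/1.35 = 0.259259
(P2/P1)^exp - 1 = 4.96552^0.259259 - 1 = 0.515078
W = 15.3 * 1.35 / 0.35 * 8.314 * 317.15 / 16 * 0.515078 = 5009

5009 kW


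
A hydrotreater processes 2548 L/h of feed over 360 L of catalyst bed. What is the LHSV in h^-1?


LHSV = volumetric feed rate / catalyst volume
= 2548 L/h / 360 L
= 7.078 h^-1

7.078 h^-1


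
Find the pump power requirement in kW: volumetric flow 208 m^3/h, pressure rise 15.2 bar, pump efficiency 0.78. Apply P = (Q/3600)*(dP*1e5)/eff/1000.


Q = 208 / 3600 = 0.0577778 m^3/s
P = 0.0577778 * (15.2 * 1e5) / 0.78 / 1000 = 112.6

112.6 kW


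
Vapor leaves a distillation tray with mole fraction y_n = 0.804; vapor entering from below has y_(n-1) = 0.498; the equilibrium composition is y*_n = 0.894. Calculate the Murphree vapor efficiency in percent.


Murphree vapor efficiency: EMV = (y_n - y_(n-1)) / (y*_n - y_(n-1)) * 100
EMV = (0.804 - 0.498) / (0.894 - 0.498) * 100 = 0.306 / 0.396 * 100 = 77.27

77.27 %


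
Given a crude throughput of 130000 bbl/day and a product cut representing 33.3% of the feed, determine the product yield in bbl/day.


Crude throughput = 130000 bbl/day
Fraction yield = 33.3%
yield = throughput * fraction / 100
yield = 130000 * 33.3 / 100 = 43290

43290 bbl/day


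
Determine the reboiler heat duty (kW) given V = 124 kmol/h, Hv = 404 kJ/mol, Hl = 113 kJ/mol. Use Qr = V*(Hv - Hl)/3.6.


Qr = 124 * (404 - 113) / 3.6 = 124 * 291 / 3.6 = 10020

10020 kW


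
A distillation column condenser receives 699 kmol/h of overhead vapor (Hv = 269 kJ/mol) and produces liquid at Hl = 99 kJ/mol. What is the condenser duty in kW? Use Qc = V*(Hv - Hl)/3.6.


Qc = 699 * (269 - 99) / 3.6 = 699 * 170 / 3.6 = 33010

33010 kW


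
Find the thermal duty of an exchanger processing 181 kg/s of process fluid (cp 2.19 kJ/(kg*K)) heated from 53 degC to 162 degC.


Q = m_dot * cp * delta_T
delta_T = 162 - 53 = 109 K
Q = 181 * 2.19 * 109
= 396.39 * 109
= 43206.51 kW

43206.51 kW


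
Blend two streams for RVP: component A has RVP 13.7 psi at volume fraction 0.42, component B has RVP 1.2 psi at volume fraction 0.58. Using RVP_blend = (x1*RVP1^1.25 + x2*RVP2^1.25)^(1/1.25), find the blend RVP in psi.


Chevron index: RVP_blend = (sum xi*RVPi^1.25)^(1/1.25)
RVP^1.25 terms: 0.42 * 13.7^1.25 + 0.58 * 1.2^1.25 = 11.7985
RVP_blend = 11.7985^(1/1.25) = 7.202

7.202 psi


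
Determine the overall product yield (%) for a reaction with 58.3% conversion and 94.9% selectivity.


Overall yield = conversion (%) * selectivity (%) / 100
Conversion = 58.3%, Selectivity = 94.9%
Y = 58.3 * 94.9 / 100
= 55.3267 %

55.3267 %


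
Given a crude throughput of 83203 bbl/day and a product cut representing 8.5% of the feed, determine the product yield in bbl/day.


Crude throughput = 83203 bbl/day
Fraction yield = 8.5%
yield = throughput * fraction / 100
yield = 83203 * 8.5 / 100 = 7072.255

7072.255 bbl/day


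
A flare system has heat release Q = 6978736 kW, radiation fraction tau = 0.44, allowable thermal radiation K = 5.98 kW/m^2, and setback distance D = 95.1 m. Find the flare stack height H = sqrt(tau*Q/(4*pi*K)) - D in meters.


tau*Q/(4*pi*K) = 0.44 * 6978736 / (4 * pi * 5.98) = 40861.9
sqrt(40861.9) = 202.143
H = 202.143 - 95.1 = 107.0

107.0 m


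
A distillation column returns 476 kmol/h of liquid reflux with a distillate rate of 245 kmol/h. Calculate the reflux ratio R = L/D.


Reflux ratio definition: R = L / D (liquid returned / distillate withdrawn)
L = 476 kmol/h, D = 245 kmol/h
R = 476 / 245 = 1.943

1.943


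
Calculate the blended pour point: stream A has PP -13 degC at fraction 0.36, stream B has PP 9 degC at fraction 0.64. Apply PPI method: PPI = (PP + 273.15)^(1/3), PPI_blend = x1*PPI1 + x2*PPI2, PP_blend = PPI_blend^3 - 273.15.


PPI_1 = (-13 + 273.15)^(1/3) = 6.383731
PPI_2 = (9 + 273.15)^(1/3) = 6.558835
PPI_blend = 0.36 * 6.383731 + 0.64 * 6.558835 = 6.495798
PP_blend = 6.495798^3 - 273.15 = 274.0927 - 273.15 = 0.94

0.94 degC


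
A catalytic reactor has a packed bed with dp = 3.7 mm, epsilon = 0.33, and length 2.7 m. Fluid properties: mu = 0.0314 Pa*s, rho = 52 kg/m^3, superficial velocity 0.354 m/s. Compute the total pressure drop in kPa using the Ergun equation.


dp = 3.7 mm = 0.0037 m
Viscous term = 150*0.0314*0.354*(1-0.33)^2 / (0.0037^2*0.33^3) = 1521350
Inertial term = 1.75*52*0.354^2*(1-0.33) / (0.0037*0.33^3) = 57461.8
dP/L = 1521350 + 57461.8 = 1578810 Pa/m
dP = 1578810 * 2.7 / 1000 = 4263 kPa

4263 kPa


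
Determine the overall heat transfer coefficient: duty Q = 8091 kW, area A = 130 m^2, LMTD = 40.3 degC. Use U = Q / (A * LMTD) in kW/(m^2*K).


From Q = U*A*LMTD, U = Q / (A * LMTD)
U = 8091 / (130 * 40.3) = 8091 / 5239 = 1.544

1.544 kW/(m^2*K)


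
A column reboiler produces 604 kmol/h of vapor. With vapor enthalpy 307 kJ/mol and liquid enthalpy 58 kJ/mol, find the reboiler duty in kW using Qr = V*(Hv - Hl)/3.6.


Qr = 604 * (307 - 58) / 3.6 = 604 * 249 / 3.6 = 41780

41780 kW


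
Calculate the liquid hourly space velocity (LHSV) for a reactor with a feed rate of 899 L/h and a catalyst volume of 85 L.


LHSV = volumetric feed rate / catalyst volume
= 899 L/h / 85 L
= 10.58 h^-1

10.58 h^-1


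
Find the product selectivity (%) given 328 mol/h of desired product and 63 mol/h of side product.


Selectivity = desired / (desired + undesired) * 100
Total products = 328 + 63 = 391 mol/h
S = 328 / 391 * 100
= 0.8389 * 100
= 83.89 %

83.89 %


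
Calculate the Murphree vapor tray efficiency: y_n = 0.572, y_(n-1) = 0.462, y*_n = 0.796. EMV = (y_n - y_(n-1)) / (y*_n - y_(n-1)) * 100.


Murphree vapor efficiency: EMV = (y_n - y_(n-1)) / (y*_n - y_(n-1)) * 100
EMV = (0.572 - 0.462) / (0.796 - 0.462) * 100 = 0.11 / 0.334 * 100 = 32.93

32.93 %


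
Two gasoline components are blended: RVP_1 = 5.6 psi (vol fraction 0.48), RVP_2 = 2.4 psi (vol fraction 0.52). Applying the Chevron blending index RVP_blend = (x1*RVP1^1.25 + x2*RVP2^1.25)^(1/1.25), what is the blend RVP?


Chevron index: RVP_blend = (sum xi*RVPi^1.25)^(1/1.25)
RVP^1.25 terms: 0.48 * 5.6^1.25 + 0.52 * 2.4^1.25 = 5.68835
RVP_blend = 5.68835^(1/1.25) = 4.018

4.018 psi


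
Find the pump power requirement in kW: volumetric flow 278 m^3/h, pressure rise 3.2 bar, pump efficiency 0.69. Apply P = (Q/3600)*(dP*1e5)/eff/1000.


Q = 278 / 3600 = 0.0772222 m^3/s
P = 0.0772222 * (3.2 * 1e5) / 0.69 / 1000 = 35.81

35.81 kW


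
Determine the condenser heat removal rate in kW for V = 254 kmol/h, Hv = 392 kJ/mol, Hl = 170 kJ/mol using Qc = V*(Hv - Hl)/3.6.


Qc = 254 * (392 - 170) / 3.6 = 254 * 222 / 3.6 = 15660

15660 kW


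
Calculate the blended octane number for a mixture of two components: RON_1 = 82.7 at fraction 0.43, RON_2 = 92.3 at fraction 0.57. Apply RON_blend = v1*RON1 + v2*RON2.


Linear blending: RON_blend = sum(vi * RONi)
Contribution 1: 0.43 * 82.7 = 35.561
Contribution 2: 0.57 * 92.3 = 52.611
RON_blend = 35.561 + 52.611 = 88.172

88.172


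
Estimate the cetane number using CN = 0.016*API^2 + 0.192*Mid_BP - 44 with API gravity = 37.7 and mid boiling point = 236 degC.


CN = 0.016 * 37.7^2 + 0.192 * 236 - 44
CN = 22.74064 + 45.312 - 44 = 24.05264

24.05264


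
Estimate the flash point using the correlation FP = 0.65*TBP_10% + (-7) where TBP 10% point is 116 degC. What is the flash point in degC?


FP = 0.65 * 116 + (-7) = 68.4

68.4 degC


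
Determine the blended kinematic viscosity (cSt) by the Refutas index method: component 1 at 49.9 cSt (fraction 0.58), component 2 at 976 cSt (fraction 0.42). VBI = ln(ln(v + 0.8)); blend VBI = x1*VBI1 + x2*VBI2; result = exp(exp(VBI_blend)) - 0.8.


Refutas method: VBN_i = 14.534*ln(ln(visc_i + 0.8)) + 10.975, blended linearly by mass fraction; since VBN is linear in VBI_i = ln(ln(visc_i + 0.8)) and the fractions sum to 1, blend VBI directly: visc = exp(exp(VBI_blend)) - 0.8
VBI_1 = ln(ln(49.9 + 0.8)) = 1.3676
VBI_2 = ln(ln(976 + 0.8)) = 1.92924
VBI_blend = 0.58 * 1.3676 + 0.42 * 1.92924 = 1.60349
visc_blend = exp(exp(1.60349)) - 0.8 = 143.3

143.3 cSt


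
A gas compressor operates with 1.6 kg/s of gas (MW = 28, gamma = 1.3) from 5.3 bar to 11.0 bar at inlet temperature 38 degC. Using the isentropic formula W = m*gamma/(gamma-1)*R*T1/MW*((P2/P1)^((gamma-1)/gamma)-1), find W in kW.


Isentropic work: W = m*(gamma/(gamma-1))*(R*T1/MW)*((P2/P1)^((gamma-1)/gamma) - 1)
T1 = 38 + 273.15 = 311.15 K
Pressure ratio = 11.0 / 5.3 = 2.07547
Exponent = (1.3 - 1)/1.3 = 0.230769
(P2/P1)^exp - 1 = 2.07547^0.230769 - 1 = 0.183534
W = 1.6 * 1.3 / 0.3 * 8.314 * 311.15 / 28 * 0.183534 = 117.6

117.6 kW


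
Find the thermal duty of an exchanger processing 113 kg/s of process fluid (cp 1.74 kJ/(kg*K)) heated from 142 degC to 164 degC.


Q = m_dot * cp * delta_T
delta_T = 164 - 142 = 22 K
Q = 113 * 1.74 * 22
= 196.62 * 22
= 4325.64 kW

4325.64 kW


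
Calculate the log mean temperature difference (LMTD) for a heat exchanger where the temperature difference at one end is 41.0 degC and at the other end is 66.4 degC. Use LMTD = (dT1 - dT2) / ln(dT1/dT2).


LMTD = (dT1 - dT2) / ln(dT1/dT2)
= (41.0 - 66.4) / ln(41.0 / 66.4) = -25.4 / -0.482125 = 52.68

52.68 degC


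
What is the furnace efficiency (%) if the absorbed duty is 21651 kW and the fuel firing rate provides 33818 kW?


Furnace efficiency = Q_absorbed / Q_fuel * 100
= 21651 / 33818 * 100 = 64.02

64.02 %


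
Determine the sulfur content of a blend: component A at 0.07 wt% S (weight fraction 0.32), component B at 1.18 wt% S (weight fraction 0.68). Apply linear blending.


Linear sulfur blending: S_blend = x1*S1 + x2*S2
Contribution 1: 0.32 * 0.07 = 0.0224 wt%
Contribution 2: 0.68 * 1.18 = 0.8024 wt%
S_blend = 0.0224 + 0.8024 = 0.8248

0.8248 wt%


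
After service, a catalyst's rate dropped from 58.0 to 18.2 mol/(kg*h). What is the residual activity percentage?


Activity (%) = (rate_used / rate_fresh) * 100
rate_used = 18.2, rate_fresh = 58.0
= (18.2 / 58.0) * 100
= 0.3138 * 100 = 31.38

31.38 %


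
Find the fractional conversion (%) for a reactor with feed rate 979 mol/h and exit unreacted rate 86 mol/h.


X = (F_in - F_out) / F_in * 100
Moles reacted = 979 - 86 = 893
X = 893 / 979 * 100
= 0.9122 * 100
= 91.22 %

91.22 %


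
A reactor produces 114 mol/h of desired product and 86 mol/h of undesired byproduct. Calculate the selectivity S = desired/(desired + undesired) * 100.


Selectivity = desired / (desired + undesired) * 100
Total products = 114 + 86 = 200 mol/h
S = 114 / 200 * 100
= 0.5700 * 100
= 57.00 %

57.00 %


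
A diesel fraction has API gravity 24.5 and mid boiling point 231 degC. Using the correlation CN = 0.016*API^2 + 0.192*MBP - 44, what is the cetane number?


CN = 0.016 * 24.5^2 + 0.192 * 231 - 44
CN = 9.604 + 44.352 - 44 = 9.956

9.956


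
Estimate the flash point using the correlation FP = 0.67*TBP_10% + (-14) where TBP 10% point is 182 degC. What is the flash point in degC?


FP = 0.67 * 182 + (-14) = 107.94

107.94 degC


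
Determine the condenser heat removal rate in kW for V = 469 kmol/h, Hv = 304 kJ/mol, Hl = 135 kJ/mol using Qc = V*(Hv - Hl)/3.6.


Qc = 469 * (304 - 135) / 3.6 = 469 * 169 / 3.6 = 22020

22020 kW


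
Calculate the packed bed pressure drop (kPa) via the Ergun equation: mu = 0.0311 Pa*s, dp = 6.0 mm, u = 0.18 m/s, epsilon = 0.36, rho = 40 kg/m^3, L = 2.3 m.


dp = 6.0 mm = 0.006 m
Viscous term = 150*0.0311*0.18*(1-0.36)^2 / (0.006^2*0.36^3) = 204774
Inertial term = 1.75*40*0.18^2*(1-0.36) / (0.006*0.36^3) = 5185.19
dP/L = 204774 + 5185.19 = 209959 Pa/m
dP = 209959 * 2.3 / 1000 = 482.9 kPa

482.9 kPa


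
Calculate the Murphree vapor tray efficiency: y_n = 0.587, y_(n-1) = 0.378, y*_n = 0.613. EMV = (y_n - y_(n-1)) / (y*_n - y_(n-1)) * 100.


Murphree vapor efficiency: EMV = (y_n - y_(n-1)) / (y*_n - y_(n-1)) * 100
EMV = (0.587 - 0.378) / (0.613 - 0.378) * 100 = 0.209 / 0.235 * 100 = 88.94

88.94 %


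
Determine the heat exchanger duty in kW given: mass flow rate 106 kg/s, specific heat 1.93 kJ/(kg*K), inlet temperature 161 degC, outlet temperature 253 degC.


Q = m_dot * cp * delta_T
delta_T = 253 - 161 = 92 K
Q = 106 * 1.93 * 92
= 204.58 * 92
= 18821.36 kW

18821.36 kW


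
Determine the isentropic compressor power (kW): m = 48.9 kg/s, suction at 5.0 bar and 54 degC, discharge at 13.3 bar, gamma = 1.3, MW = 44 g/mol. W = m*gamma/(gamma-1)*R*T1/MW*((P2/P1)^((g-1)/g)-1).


Isentropic work: W = m*(gamma/(gamma-1))*(R*T1/MW)*((P2/P1)^((gamma-1)/gamma) - 1)
T1 = 54 + 273.15 = 327.15 K
Pressure ratio = 13.3 / 5.0 = 2.66
Exponent = (1.3 - 1)/1.3 = 0.230769
(P2/P1)^exp - 1 = 2.66^0.230769 - 1 = 0.253284
W = 48.9 * 1.3 / 0.3 * 8.314 * 327.15 / 44 * 0.253284 = 3318

3318 kW


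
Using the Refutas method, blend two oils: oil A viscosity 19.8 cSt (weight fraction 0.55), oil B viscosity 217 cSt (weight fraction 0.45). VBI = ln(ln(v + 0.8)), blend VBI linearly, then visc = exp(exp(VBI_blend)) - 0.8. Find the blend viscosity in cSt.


Refutas method: VBN_i = 14.534*ln(ln(visc_i + 0.8)) + 10.975, blended linearly by mass fraction; since VBN is linear in VBI_i = ln(ln(visc_i + 0.8)) and the fractions sum to 1, blend VBI directly: visc = exp(exp(VBI_blend)) - 0.8
VBI_1 = ln(ln(19.8 + 0.8)) = 1.10701
VBI_2 = ln(ln(217 + 0.8)) = 1.68335
VBI_blend = 0.55 * 1.10701 + 0.45 * 1.68335 = 1.36636
visc_blend = exp(exp(1.36636)) - 0.8 = 49.65

49.65 cSt


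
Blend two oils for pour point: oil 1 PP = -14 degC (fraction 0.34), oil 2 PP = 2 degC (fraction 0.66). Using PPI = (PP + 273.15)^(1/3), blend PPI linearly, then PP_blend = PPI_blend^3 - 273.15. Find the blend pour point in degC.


PPI_1 = (-14 + 273.15)^(1/3) = 6.375541
PPI_2 = (2 + 273.15)^(1/3) = 6.504139
PPI_blend = 0.34 * 6.375541 + 0.66 * 6.504139 = 6.460416
PP_blend = 6.460416^3 - 273.15 = 269.6382 - 273.15 = -3.51

-3.51 degC


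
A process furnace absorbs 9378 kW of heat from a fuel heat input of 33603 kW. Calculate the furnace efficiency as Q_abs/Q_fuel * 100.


Furnace efficiency = Q_absorbed / Q_fuel * 100
= 9378 / 33603 * 100 = 27.91

27.91 %


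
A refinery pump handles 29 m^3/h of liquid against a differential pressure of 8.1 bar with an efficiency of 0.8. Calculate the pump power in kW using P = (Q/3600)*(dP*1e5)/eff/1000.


Q = 29 / 3600 = 0.00805556 m^3/s
P = 0.00805556 * (8.1 * 1e5) / 0.8 / 1000 = 8.156

8.156 kW


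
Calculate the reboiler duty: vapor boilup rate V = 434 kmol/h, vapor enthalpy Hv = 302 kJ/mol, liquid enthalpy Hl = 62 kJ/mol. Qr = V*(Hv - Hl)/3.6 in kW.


Qr = 434 * (302 - 62) / 3.6 = 434 * 240 / 3.6 = 28930

28930 kW


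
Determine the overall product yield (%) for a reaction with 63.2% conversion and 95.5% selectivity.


Overall yield = conversion (%) * selectivity (%) / 100
Conversion = 63.2%, Selectivity = 95.5%
Y = 63.2 * 95.5 / 100
= 60.356 %

60.356 %


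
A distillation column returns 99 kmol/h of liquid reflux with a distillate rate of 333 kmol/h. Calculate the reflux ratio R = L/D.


Reflux ratio definition: R = L / D (liquid returned / distillate withdrawn)
L = 99 kmol/h, D = 333 kmol/h
R = 99 / 333 = 0.2973

0.2973


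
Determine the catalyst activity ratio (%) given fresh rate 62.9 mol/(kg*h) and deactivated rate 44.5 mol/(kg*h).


Activity (%) = (rate_used / rate_fresh) * 100
rate_used = 44.5, rate_fresh = 62.9
= (44.5 / 62.9) * 100
= 0.7075 * 100 = 70.75

70.75 %


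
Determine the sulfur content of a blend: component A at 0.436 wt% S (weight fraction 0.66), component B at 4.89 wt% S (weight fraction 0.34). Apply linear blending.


Linear sulfur blending: S_blend = x1*S1 + x2*S2
Contribution 1: 0.66 * 0.436 = 0.28776 wt%
Contribution 2: 0.34 * 4.89 = 1.6626 wt%
S_blend = 0.28776 + 1.6626 = 1.95036

1.95036 wt%


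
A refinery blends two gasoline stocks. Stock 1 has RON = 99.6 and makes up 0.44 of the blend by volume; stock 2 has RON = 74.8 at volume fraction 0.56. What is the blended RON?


Linear blending: RON_blend = sum(vi * RONi)
Contribution 1: 0.44 * 99.6 = 43.824
Contribution 2: 0.56 * 74.8 = 41.888
RON_blend = 43.824 + 41.888 = 85.712

85.712


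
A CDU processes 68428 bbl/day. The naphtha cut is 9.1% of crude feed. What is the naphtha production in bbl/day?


Crude throughput = 68428 bbl/day
Fraction yield = 9.1%
yield = throughput * fraction / 100
yield = 68428 * 9.1 / 100 = 6226.948

6226.948 bbl/day


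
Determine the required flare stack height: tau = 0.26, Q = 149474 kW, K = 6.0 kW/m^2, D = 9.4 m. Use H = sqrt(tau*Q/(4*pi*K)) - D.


tau*Q/(4*pi*K) = 0.26 * 149474 / (4 * pi * 6.0) = 515.44
sqrt(515.44) = 22.7033
H = 22.7033 - 9.4 = 13.30

13.30 m


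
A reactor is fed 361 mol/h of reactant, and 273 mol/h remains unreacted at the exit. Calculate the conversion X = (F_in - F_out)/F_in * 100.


X = (F_in - F_out) / F_in * 100
Moles reacted = 361 - 273 = 88
X = 88 / 361 * 100
= 0.2438 * 100
= 24.38 %

24.38 %


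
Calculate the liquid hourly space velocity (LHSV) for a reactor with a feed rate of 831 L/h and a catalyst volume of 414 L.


LHSV = volumetric feed rate / catalyst volume
= 831 L/h / 414 L
= 2.007 h^-1

2.007 h^-1


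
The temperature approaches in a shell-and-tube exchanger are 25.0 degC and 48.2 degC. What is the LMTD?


LMTD = (dT1 - dT2) / ln(dT1/dT2)
= (25.0 - 48.2) / ln(25.0 / 48.2) = -23.2 / -0.656483 = 35.34

35.34 degC


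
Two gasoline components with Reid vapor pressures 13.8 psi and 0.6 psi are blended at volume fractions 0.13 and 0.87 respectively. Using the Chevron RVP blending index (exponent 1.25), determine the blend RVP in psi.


Chevron index: RVP_blend = (sum xi*RVPi^1.25)^(1/1.25)
RVP^1.25 terms: 0.13 * 13.8^1.25 + 0.87 * 0.6^1.25 = 3.91716
RVP_blend = 3.91716^(1/1.25) = 2.981

2.981 psi


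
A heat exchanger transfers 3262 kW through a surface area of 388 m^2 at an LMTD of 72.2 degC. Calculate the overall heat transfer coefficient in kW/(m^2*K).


From Q = U*A*LMTD, U = Q / (A * LMTD)
U = 3262 / (388 * 72.2) = 3262 / 28013.6 = 0.1164

0.1164 kW/(m^2*K)


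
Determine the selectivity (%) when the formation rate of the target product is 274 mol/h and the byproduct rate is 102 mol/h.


Selectivity = desired / (desired + undesired) * 100
Total products = 274 + 102 = 376 mol/h
S = 274 / 376 * 100
= 0.7287 * 100
= 72.87 %

72.87 %


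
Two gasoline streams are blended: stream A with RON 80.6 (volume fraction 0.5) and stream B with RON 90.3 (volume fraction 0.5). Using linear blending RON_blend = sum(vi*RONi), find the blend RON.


Linear blending: RON_blend = sum(vi * RONi)
Contribution 1: 0.5 * 80.6 = 40.3
Contribution 2: 0.5 * 90.3 = 45.15
RON_blend = 40.3 + 45.15 = 85.45

85.45


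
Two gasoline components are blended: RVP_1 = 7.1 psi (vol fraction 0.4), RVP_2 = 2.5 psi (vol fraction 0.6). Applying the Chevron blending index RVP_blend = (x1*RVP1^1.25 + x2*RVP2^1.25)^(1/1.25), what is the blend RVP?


Chevron index: RVP_blend = (sum xi*RVPi^1.25)^(1/1.25)
RVP^1.25 terms: 0.4 * 7.1^1.25 + 0.6 * 2.5^1.25 = 6.52204
RVP_blend = 6.52204^(1/1.25) = 4.482

4.482 psi


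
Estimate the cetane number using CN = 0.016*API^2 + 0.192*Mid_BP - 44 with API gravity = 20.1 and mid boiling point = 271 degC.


CN = 0.016 * 20.1^2 + 0.192 * 271 - 44
CN = 6.46416 + 52.032 - 44 = 14.49616

14.49616


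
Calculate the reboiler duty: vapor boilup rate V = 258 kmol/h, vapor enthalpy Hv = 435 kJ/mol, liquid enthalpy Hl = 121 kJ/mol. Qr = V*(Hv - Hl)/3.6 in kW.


Qr = 258 * (435 - 121) / 3.6 = 258 * 314 / 3.6 = 22500

22500 kW


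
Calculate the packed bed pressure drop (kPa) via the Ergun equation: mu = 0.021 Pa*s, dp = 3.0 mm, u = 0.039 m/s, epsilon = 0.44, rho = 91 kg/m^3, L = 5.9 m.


dp = 3.0 mm = 0.003 m
Viscous term = 150*0.021*0.039*(1-0.44)^2 / (0.003^2*0.44^3) = 50251.7
Inertial term = 1.75*91*0.039^2*(1-0.44) / (0.003*0.44^3) = 530.783
dP/L = 50251.7 + 530.783 = 50782.5 Pa/m
dP = 50782.5 * 5.9 / 1000 = 299.6 kPa

299.6 kPa


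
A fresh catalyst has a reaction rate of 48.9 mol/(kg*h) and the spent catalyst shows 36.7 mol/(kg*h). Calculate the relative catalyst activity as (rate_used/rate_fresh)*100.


Activity (%) = (rate_used / rate_fresh) * 100
rate_used = 36.7, rate_fresh = 48.9
= (36.7 / 48.9) * 100
= 0.7505 * 100 = 75.05

75.05 %


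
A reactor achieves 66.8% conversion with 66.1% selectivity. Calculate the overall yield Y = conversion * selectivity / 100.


Overall yield = conversion (%) * selectivity (%) / 100
Conversion = 66.8%, Selectivity = 66.1%
Y = 66.8 * 66.1 / 100
= 44.1548 %

44.1548 %


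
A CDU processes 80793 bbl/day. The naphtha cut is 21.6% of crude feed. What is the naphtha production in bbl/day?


Crude throughput = 80793 bbl/day
Fraction yield = 21.6%
yield = throughput * fraction / 100
yield = 80793 * 21.6 / 100 = 17451.288

17451.288 bbl/day


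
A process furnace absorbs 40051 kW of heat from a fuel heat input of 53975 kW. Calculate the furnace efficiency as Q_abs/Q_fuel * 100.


Furnace efficiency = Q_absorbed / Q_fuel * 100
= 40051 / 53975 * 100 = 74.20

74.20 %


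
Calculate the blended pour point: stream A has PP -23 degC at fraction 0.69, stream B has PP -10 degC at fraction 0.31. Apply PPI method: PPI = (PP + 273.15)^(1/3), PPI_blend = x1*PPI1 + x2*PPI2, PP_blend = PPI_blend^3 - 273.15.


PPI_1 = (-23 + 273.15)^(1/3) = 6.300865
PPI_2 = (-10 + 273.15)^(1/3) = 6.408176
PPI_blend = 0.69 * 6.300865 + 0.31 * 6.408176 = 6.334131
PP_blend = 6.334131^3 - 273.15 = 254.133 - 273.15 = -19.02

-19.02 degC
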